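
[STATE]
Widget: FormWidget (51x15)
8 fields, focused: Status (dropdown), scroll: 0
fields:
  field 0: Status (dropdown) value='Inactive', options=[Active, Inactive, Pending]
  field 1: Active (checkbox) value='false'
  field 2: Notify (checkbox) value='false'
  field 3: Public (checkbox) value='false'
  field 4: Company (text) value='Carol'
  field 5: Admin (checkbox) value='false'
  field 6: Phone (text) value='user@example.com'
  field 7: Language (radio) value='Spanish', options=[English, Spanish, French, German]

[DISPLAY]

> Status:     [Inactive                          ▼]
  Active:     [ ]                                  
  Notify:     [ ]                                  
  Public:     [ ]                                  
  Company:    [Carol                              ]
  Admin:      [ ]                                  
  Phone:      [user@example.com                   ]
  Language:   ( ) English  (●) Spanish  ( ) French 
                                                   
                                                   
                                                   
                                                   
                                                   
                                                   
                                                   


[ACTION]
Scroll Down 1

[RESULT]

  Active:     [ ]                                  
  Notify:     [ ]                                  
  Public:     [ ]                                  
  Company:    [Carol                              ]
  Admin:      [ ]                                  
  Phone:      [user@example.com                   ]
  Language:   ( ) English  (●) Spanish  ( ) French 
                                                   
                                                   
                                                   
                                                   
                                                   
                                                   
                                                   
                                                   


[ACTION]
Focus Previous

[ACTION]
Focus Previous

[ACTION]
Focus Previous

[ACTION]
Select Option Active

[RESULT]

  Active:     [ ]                                  
  Notify:     [ ]                                  
  Public:     [ ]                                  
  Company:    [Carol                              ]
> Admin:      [ ]                                  
  Phone:      [user@example.com                   ]
  Language:   ( ) English  (●) Spanish  ( ) French 
                                                   
                                                   
                                                   
                                                   
                                                   
                                                   
                                                   
                                                   


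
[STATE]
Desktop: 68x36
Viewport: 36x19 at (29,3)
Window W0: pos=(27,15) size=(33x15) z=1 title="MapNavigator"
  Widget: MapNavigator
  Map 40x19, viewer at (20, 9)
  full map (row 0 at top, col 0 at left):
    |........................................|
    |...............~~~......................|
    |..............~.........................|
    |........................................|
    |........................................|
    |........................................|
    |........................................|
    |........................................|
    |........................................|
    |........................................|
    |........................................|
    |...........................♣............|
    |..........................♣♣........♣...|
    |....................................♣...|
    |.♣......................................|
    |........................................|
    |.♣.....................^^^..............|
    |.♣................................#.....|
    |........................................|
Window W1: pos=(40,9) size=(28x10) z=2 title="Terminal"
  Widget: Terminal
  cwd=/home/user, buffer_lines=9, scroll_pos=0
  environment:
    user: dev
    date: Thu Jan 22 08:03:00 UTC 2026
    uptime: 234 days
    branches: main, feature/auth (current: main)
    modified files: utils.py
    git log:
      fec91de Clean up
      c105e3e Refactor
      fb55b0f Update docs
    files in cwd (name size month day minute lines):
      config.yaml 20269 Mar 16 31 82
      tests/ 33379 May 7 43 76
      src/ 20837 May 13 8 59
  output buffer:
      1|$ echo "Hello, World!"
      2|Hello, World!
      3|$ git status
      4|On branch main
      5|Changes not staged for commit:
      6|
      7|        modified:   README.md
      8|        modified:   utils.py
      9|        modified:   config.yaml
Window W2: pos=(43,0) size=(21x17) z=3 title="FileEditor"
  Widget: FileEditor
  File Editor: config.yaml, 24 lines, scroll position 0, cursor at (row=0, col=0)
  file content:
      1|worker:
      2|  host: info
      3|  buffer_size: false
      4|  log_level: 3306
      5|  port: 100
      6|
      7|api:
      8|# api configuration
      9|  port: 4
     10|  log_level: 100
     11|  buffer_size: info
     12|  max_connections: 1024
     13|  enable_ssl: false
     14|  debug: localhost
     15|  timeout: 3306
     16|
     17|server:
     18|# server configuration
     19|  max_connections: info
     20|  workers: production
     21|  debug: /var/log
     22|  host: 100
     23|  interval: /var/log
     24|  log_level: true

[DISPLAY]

              ┃█orker:           ▲┃ 
              ┃  host: info      █┃ 
              ┃  buffer_size: fal░┃ 
              ┃  log_level: 3306 ░┃ 
              ┃  port: 100       ░┃ 
              ┃                  ░┃ 
           ┏━━┃api:              ░┃━
           ┃ T┃# api configuratio░┃ 
           ┠──┃  port: 4         ░┃─
           ┃$ ┃  log_level: 100  ░┃ 
           ┃He┃  buffer_size: inf░┃ 
           ┃$ ┃  max_connections:░┃ 
━━━━━━━━━━━┃On┃  enable_ssl: fals▼┃ 
MapNavigato┃Ch┗━━━━━━━━━━━━━━━━━━━┛c
───────────┃                        
...........┗━━━━━━━━━━━━━━━━━━━━━━━━
..............................┃     
..............................┃     
..............................┃     


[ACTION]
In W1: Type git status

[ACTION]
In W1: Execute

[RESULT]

              ┃█orker:           ▲┃ 
              ┃  host: info      █┃ 
              ┃  buffer_size: fal░┃ 
              ┃  log_level: 3306 ░┃ 
              ┃  port: 100       ░┃ 
              ┃                  ░┃ 
           ┏━━┃api:              ░┃━
           ┃ T┃# api configuratio░┃ 
           ┠──┃  port: 4         ░┃─
           ┃$ ┃  log_level: 100  ░┃ 
           ┃On┃  buffer_size: inf░┃ 
           ┃Ch┃  max_connections:░┃c
━━━━━━━━━━━┃  ┃  enable_ssl: fals▼┃ 
MapNavigato┃  ┗━━━━━━━━━━━━━━━━━━━┛l
───────────┃$ █                     
...........┗━━━━━━━━━━━━━━━━━━━━━━━━
..............................┃     
..............................┃     
..............................┃     


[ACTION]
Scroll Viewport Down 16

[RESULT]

───────────┃$ █                     
...........┗━━━━━━━━━━━━━━━━━━━━━━━━
..............................┃     
..............................┃     
..............................┃     
..............................┃     
..............@...............┃     
..............................┃     
.....................♣........┃     
....................♣♣........┃     
..............................┃     
..............................┃     
━━━━━━━━━━━━━━━━━━━━━━━━━━━━━━┛     
                                    
                                    
                                    
                                    
                                    
                                    


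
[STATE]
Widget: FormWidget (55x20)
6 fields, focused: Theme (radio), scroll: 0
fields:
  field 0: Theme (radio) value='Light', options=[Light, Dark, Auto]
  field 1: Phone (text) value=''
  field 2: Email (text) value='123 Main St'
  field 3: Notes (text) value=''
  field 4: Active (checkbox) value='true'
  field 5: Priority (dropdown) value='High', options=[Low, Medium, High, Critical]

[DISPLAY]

> Theme:      (●) Light  ( ) Dark  ( ) Auto            
  Phone:      [                                       ]
  Email:      [123 Main St                            ]
  Notes:      [                                       ]
  Active:     [x]                                      
  Priority:   [High                                  ▼]
                                                       
                                                       
                                                       
                                                       
                                                       
                                                       
                                                       
                                                       
                                                       
                                                       
                                                       
                                                       
                                                       
                                                       


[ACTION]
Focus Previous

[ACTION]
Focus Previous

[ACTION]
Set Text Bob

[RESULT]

  Theme:      (●) Light  ( ) Dark  ( ) Auto            
  Phone:      [                                       ]
  Email:      [123 Main St                            ]
  Notes:      [                                       ]
> Active:     [x]                                      
  Priority:   [High                                  ▼]
                                                       
                                                       
                                                       
                                                       
                                                       
                                                       
                                                       
                                                       
                                                       
                                                       
                                                       
                                                       
                                                       
                                                       


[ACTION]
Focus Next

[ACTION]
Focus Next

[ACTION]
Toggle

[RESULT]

> Theme:      (●) Light  ( ) Dark  ( ) Auto            
  Phone:      [                                       ]
  Email:      [123 Main St                            ]
  Notes:      [                                       ]
  Active:     [x]                                      
  Priority:   [High                                  ▼]
                                                       
                                                       
                                                       
                                                       
                                                       
                                                       
                                                       
                                                       
                                                       
                                                       
                                                       
                                                       
                                                       
                                                       


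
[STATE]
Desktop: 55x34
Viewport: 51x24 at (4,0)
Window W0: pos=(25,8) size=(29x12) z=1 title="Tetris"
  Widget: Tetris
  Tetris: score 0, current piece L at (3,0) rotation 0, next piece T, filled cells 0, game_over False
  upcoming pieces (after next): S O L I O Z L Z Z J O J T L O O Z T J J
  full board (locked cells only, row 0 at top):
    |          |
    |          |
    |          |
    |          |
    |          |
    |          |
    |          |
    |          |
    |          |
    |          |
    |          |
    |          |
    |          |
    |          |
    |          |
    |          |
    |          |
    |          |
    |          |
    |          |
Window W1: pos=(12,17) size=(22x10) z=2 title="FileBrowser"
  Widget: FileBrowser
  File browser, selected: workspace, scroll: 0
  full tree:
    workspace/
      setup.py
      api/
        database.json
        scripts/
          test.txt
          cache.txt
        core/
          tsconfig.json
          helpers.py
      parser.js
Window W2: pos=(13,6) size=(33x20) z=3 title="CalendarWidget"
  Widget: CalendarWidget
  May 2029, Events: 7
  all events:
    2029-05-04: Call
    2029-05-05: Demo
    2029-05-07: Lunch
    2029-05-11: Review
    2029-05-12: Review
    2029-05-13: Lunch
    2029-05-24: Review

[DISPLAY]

                                                   
                                                   
                                                   
                                                   
                                                   
                                                   
         ┏━━━━━━━━━━━━━━━━━━━━━━━━━━━━━━━┓         
         ┃ CalendarWidget                ┃         
         ┠───────────────────────────────┨━━━━━━━┓ 
         ┃            May 2029           ┃       ┃ 
         ┃Mo Tu We Th Fr Sa Su           ┃───────┨ 
         ┃    1  2  3  4*  5*  6         ┃       ┃ 
         ┃ 7*  8  9 10 11* 12* 13*       ┃       ┃ 
         ┃14 15 16 17 18 19 20           ┃       ┃ 
         ┃21 22 23 24* 25 26 27          ┃       ┃ 
         ┃28 29 30 31                    ┃       ┃ 
         ┃                               ┃       ┃ 
        ┏┃                               ┃       ┃ 
        ┃┃                               ┃       ┃ 
        ┠┃                               ┃━━━━━━━┛ 
        ┃┃                               ┃         
        ┃┃                               ┃         
        ┃┃                               ┃         
        ┃┃                               ┃         


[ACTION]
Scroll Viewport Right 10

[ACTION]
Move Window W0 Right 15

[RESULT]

                                                   
                                                   
                                                   
                                                   
                                                   
                                                   
         ┏━━━━━━━━━━━━━━━━━━━━━━━━━━━━━━━┓         
         ┃ CalendarWidget                ┃         
         ┠───────────────────────────────┨━━━━━━━━┓
         ┃            May 2029           ┃        ┃
         ┃Mo Tu We Th Fr Sa Su           ┃────────┨
         ┃    1  2  3  4*  5*  6         ┃        ┃
         ┃ 7*  8  9 10 11* 12* 13*       ┃        ┃
         ┃14 15 16 17 18 19 20           ┃        ┃
         ┃21 22 23 24* 25 26 27          ┃        ┃
         ┃28 29 30 31                    ┃        ┃
         ┃                               ┃        ┃
        ┏┃                               ┃        ┃
        ┃┃                               ┃        ┃
        ┠┃                               ┃━━━━━━━━┛
        ┃┃                               ┃         
        ┃┃                               ┃         
        ┃┃                               ┃         
        ┃┃                               ┃         


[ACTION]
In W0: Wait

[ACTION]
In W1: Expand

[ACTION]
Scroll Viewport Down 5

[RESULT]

                                                   
         ┏━━━━━━━━━━━━━━━━━━━━━━━━━━━━━━━┓         
         ┃ CalendarWidget                ┃         
         ┠───────────────────────────────┨━━━━━━━━┓
         ┃            May 2029           ┃        ┃
         ┃Mo Tu We Th Fr Sa Su           ┃────────┨
         ┃    1  2  3  4*  5*  6         ┃        ┃
         ┃ 7*  8  9 10 11* 12* 13*       ┃        ┃
         ┃14 15 16 17 18 19 20           ┃        ┃
         ┃21 22 23 24* 25 26 27          ┃        ┃
         ┃28 29 30 31                    ┃        ┃
         ┃                               ┃        ┃
        ┏┃                               ┃        ┃
        ┃┃                               ┃        ┃
        ┠┃                               ┃━━━━━━━━┛
        ┃┃                               ┃         
        ┃┃                               ┃         
        ┃┃                               ┃         
        ┃┃                               ┃         
        ┃┃                               ┃         
        ┃┗━━━━━━━━━━━━━━━━━━━━━━━━━━━━━━━┛         
        ┗━━━━━━━━━━━━━━━━━━━━┛                     
                                                   
                                                   


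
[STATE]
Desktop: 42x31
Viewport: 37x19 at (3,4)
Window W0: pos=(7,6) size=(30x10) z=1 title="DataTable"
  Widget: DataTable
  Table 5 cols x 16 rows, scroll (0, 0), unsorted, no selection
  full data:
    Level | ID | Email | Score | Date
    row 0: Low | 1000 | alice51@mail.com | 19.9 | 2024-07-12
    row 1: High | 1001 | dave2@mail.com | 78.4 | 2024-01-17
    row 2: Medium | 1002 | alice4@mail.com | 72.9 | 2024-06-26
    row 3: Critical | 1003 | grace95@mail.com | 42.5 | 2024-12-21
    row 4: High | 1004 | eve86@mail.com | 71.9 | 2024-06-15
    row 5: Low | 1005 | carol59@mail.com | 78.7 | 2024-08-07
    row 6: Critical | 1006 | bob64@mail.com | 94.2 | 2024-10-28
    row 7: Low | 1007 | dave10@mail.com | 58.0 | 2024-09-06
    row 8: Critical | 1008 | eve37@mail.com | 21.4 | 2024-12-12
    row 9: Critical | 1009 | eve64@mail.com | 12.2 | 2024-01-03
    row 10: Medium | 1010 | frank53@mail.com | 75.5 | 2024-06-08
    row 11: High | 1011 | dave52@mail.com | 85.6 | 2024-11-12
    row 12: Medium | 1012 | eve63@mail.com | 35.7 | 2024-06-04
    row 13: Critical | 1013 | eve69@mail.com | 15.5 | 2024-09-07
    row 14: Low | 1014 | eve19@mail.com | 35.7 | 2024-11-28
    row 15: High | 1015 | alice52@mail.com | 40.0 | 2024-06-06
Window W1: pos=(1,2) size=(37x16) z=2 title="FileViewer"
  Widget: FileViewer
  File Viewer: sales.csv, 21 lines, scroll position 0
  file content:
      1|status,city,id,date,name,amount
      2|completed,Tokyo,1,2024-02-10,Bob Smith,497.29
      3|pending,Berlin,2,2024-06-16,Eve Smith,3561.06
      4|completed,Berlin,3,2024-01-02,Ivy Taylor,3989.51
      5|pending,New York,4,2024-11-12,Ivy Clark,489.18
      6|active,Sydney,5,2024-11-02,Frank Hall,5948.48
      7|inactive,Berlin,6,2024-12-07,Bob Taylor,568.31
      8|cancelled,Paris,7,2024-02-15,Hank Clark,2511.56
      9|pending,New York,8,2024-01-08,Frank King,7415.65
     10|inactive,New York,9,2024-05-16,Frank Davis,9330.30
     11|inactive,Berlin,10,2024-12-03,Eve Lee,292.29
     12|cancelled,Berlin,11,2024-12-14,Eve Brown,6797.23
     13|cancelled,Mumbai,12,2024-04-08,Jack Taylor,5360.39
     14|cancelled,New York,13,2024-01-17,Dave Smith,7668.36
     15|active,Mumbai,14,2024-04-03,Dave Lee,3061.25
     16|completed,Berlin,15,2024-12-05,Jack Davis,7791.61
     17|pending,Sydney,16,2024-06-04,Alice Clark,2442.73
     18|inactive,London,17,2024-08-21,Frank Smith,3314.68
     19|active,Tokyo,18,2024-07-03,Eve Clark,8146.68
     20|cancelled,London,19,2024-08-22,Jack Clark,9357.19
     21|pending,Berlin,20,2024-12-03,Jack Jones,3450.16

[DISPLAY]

──────────────────────────────────┨  
tatus,city,id,date,name,amount   ▲┃  
ompleted,Tokyo,1,2024-02-10,Bob S█┃  
ending,Berlin,2,2024-06-16,Eve Sm░┃  
ompleted,Berlin,3,2024-01-02,Ivy ░┃  
ending,New York,4,2024-11-12,Ivy ░┃  
ctive,Sydney,5,2024-11-02,Frank H░┃  
nactive,Berlin,6,2024-12-07,Bob T░┃  
ancelled,Paris,7,2024-02-15,Hank ░┃  
ending,New York,8,2024-01-08,Fran░┃  
nactive,New York,9,2024-05-16,Fra░┃  
nactive,Berlin,10,2024-12-03,Eve ░┃  
ancelled,Berlin,11,2024-12-14,Eve▼┃  
━━━━━━━━━━━━━━━━━━━━━━━━━━━━━━━━━━┛  
                                     
                                     
                                     
                                     
                                     


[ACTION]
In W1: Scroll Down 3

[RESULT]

──────────────────────────────────┨  
ompleted,Berlin,3,2024-01-02,Ivy ▲┃  
ending,New York,4,2024-11-12,Ivy ░┃  
ctive,Sydney,5,2024-11-02,Frank H░┃  
nactive,Berlin,6,2024-12-07,Bob T░┃  
ancelled,Paris,7,2024-02-15,Hank █┃  
ending,New York,8,2024-01-08,Fran░┃  
nactive,New York,9,2024-05-16,Fra░┃  
nactive,Berlin,10,2024-12-03,Eve ░┃  
ancelled,Berlin,11,2024-12-14,Eve░┃  
ancelled,Mumbai,12,2024-04-08,Jac░┃  
ancelled,New York,13,2024-01-17,D░┃  
ctive,Mumbai,14,2024-04-03,Dave L▼┃  
━━━━━━━━━━━━━━━━━━━━━━━━━━━━━━━━━━┛  
                                     
                                     
                                     
                                     
                                     


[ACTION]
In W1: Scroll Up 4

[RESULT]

──────────────────────────────────┨  
tatus,city,id,date,name,amount   ▲┃  
ompleted,Tokyo,1,2024-02-10,Bob S█┃  
ending,Berlin,2,2024-06-16,Eve Sm░┃  
ompleted,Berlin,3,2024-01-02,Ivy ░┃  
ending,New York,4,2024-11-12,Ivy ░┃  
ctive,Sydney,5,2024-11-02,Frank H░┃  
nactive,Berlin,6,2024-12-07,Bob T░┃  
ancelled,Paris,7,2024-02-15,Hank ░┃  
ending,New York,8,2024-01-08,Fran░┃  
nactive,New York,9,2024-05-16,Fra░┃  
nactive,Berlin,10,2024-12-03,Eve ░┃  
ancelled,Berlin,11,2024-12-14,Eve▼┃  
━━━━━━━━━━━━━━━━━━━━━━━━━━━━━━━━━━┛  
                                     
                                     
                                     
                                     
                                     


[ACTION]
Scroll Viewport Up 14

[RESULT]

                                     
                                     
━━━━━━━━━━━━━━━━━━━━━━━━━━━━━━━━━━┓  
FileViewer                        ┃  
──────────────────────────────────┨  
tatus,city,id,date,name,amount   ▲┃  
ompleted,Tokyo,1,2024-02-10,Bob S█┃  
ending,Berlin,2,2024-06-16,Eve Sm░┃  
ompleted,Berlin,3,2024-01-02,Ivy ░┃  
ending,New York,4,2024-11-12,Ivy ░┃  
ctive,Sydney,5,2024-11-02,Frank H░┃  
nactive,Berlin,6,2024-12-07,Bob T░┃  
ancelled,Paris,7,2024-02-15,Hank ░┃  
ending,New York,8,2024-01-08,Fran░┃  
nactive,New York,9,2024-05-16,Fra░┃  
nactive,Berlin,10,2024-12-03,Eve ░┃  
ancelled,Berlin,11,2024-12-14,Eve▼┃  
━━━━━━━━━━━━━━━━━━━━━━━━━━━━━━━━━━┛  
                                     


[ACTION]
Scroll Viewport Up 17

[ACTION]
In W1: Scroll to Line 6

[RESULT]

                                     
                                     
━━━━━━━━━━━━━━━━━━━━━━━━━━━━━━━━━━┓  
FileViewer                        ┃  
──────────────────────────────────┨  
ctive,Sydney,5,2024-11-02,Frank H▲┃  
nactive,Berlin,6,2024-12-07,Bob T░┃  
ancelled,Paris,7,2024-02-15,Hank ░┃  
ending,New York,8,2024-01-08,Fran░┃  
nactive,New York,9,2024-05-16,Fra░┃  
nactive,Berlin,10,2024-12-03,Eve ░┃  
ancelled,Berlin,11,2024-12-14,Eve█┃  
ancelled,Mumbai,12,2024-04-08,Jac░┃  
ancelled,New York,13,2024-01-17,D░┃  
ctive,Mumbai,14,2024-04-03,Dave L░┃  
ompleted,Berlin,15,2024-12-05,Jac░┃  
ending,Sydney,16,2024-06-04,Alice▼┃  
━━━━━━━━━━━━━━━━━━━━━━━━━━━━━━━━━━┛  
                                     


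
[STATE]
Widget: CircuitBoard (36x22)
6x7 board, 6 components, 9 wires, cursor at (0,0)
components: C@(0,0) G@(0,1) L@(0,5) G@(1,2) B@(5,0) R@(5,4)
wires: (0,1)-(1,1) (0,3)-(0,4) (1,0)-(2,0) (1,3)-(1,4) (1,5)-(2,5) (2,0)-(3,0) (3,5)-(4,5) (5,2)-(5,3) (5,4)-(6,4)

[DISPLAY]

   0 1 2 3 4 5                      
0  [C]  G       · ─ ·   L           
        │                           
1   ·   ·   G   · ─ ·   ·           
    │                   │           
2   ·                   ·           
    │                               
3   ·                   ·           
                        │           
4                       ·           
                                    
5   B       · ─ ·   R               
                    │               
6                   ·               
Cursor: (0,0)                       
                                    
                                    
                                    
                                    
                                    
                                    
                                    


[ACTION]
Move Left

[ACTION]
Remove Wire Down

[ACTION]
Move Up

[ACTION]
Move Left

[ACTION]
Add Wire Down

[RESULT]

   0 1 2 3 4 5                      
0  [C]  G       · ─ ·   L           
    │   │                           
1   ·   ·   G   · ─ ·   ·           
    │                   │           
2   ·                   ·           
    │                               
3   ·                   ·           
                        │           
4                       ·           
                                    
5   B       · ─ ·   R               
                    │               
6                   ·               
Cursor: (0,0)                       
                                    
                                    
                                    
                                    
                                    
                                    
                                    


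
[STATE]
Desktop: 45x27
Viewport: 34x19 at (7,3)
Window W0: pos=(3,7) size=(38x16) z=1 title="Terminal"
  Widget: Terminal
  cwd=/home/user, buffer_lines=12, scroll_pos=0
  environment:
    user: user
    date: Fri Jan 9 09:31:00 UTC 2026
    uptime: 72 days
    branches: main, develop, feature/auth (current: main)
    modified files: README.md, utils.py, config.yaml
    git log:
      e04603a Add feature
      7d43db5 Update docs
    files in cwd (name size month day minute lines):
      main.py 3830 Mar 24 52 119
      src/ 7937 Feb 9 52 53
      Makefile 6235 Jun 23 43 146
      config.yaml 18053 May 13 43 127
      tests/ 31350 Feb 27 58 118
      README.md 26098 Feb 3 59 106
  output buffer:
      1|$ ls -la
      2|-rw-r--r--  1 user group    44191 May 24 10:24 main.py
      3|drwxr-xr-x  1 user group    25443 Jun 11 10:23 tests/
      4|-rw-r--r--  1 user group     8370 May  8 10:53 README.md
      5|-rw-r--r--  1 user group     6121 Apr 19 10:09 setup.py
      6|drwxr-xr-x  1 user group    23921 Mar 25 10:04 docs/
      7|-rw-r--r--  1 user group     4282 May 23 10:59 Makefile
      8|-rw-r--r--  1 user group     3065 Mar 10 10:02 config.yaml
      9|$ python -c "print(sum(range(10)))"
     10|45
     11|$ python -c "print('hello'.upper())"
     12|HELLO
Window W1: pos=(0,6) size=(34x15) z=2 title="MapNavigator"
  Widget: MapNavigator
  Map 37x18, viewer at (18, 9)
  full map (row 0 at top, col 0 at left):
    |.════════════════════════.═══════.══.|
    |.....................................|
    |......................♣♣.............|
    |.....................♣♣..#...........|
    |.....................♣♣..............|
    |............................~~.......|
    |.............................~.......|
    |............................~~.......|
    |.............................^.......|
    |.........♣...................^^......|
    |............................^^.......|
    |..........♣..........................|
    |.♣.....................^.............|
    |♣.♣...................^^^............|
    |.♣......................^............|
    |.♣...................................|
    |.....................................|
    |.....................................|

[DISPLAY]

                                  
                                  
                                  
━━━━━━━━━━━━━━━━━━━━━━━━━━┓       
vigator                   ┃━━━━━━┓
──────────────────────────┨      ┃
.............♣♣...........┃──────┨
....................~~....┃      ┃
.....................~....┃191 Ma┃
....................~~....┃443 Ju┃
.....................^....┃370 Ma┃
.♣........@..........^^...┃121 Ap┃
....................^^....┃921 Ma┃
..♣.......................┃282 Ma┃
...............^..........┃065 Ma┃
..............^^^.........┃0)))" ┃
................^.........┃      ┃
━━━━━━━━━━━━━━━━━━━━━━━━━━┛er())"┃
LO                               ┃


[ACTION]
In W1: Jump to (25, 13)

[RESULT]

                                  
                                  
                                  
━━━━━━━━━━━━━━━━━━━━━━━━━━┓       
vigator                   ┃━━━━━━┓
──────────────────────────┨      ┃
..............^.......    ┃──────┨
..............^^......    ┃      ┃
.............^^.......    ┃191 Ma┃
......................    ┃443 Ju┃
........^.............    ┃370 Ma┃
.......^^^@...........    ┃121 Ap┃
.........^............    ┃921 Ma┃
......................    ┃282 Ma┃
......................    ┃065 Ma┃
......................    ┃0)))" ┃
                          ┃      ┃
━━━━━━━━━━━━━━━━━━━━━━━━━━┛er())"┃
LO                               ┃


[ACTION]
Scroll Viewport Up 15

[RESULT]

                                  
                                  
                                  
                                  
                                  
                                  
━━━━━━━━━━━━━━━━━━━━━━━━━━┓       
vigator                   ┃━━━━━━┓
──────────────────────────┨      ┃
..............^.......    ┃──────┨
..............^^......    ┃      ┃
.............^^.......    ┃191 Ma┃
......................    ┃443 Ju┃
........^.............    ┃370 Ma┃
.......^^^@...........    ┃121 Ap┃
.........^............    ┃921 Ma┃
......................    ┃282 Ma┃
......................    ┃065 Ma┃
......................    ┃0)))" ┃


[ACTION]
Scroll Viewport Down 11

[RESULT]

──────────────────────────┨      ┃
..............^.......    ┃──────┨
..............^^......    ┃      ┃
.............^^.......    ┃191 Ma┃
......................    ┃443 Ju┃
........^.............    ┃370 Ma┃
.......^^^@...........    ┃121 Ap┃
.........^............    ┃921 Ma┃
......................    ┃282 Ma┃
......................    ┃065 Ma┃
......................    ┃0)))" ┃
                          ┃      ┃
━━━━━━━━━━━━━━━━━━━━━━━━━━┛er())"┃
LO                               ┃
━━━━━━━━━━━━━━━━━━━━━━━━━━━━━━━━━┛
                                  
                                  
                                  
                                  


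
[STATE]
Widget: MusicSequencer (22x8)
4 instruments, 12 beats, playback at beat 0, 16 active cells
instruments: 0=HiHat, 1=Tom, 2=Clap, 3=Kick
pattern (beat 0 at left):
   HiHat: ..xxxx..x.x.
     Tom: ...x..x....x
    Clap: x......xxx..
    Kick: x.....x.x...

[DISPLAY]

      ▼12345678901    
 HiHat··████··█·█·    
   Tom···█··█····█    
  Clap█······███··    
  Kick█·····█·█···    
                      
                      
                      


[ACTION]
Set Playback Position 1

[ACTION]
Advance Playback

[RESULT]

      01▼345678901    
 HiHat··████··█·█·    
   Tom···█··█····█    
  Clap█······███··    
  Kick█·····█·█···    
                      
                      
                      


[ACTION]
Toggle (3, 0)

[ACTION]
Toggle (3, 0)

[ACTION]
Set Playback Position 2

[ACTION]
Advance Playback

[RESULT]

      012▼45678901    
 HiHat··████··█·█·    
   Tom···█··█····█    
  Clap█······███··    
  Kick█·····█·█···    
                      
                      
                      


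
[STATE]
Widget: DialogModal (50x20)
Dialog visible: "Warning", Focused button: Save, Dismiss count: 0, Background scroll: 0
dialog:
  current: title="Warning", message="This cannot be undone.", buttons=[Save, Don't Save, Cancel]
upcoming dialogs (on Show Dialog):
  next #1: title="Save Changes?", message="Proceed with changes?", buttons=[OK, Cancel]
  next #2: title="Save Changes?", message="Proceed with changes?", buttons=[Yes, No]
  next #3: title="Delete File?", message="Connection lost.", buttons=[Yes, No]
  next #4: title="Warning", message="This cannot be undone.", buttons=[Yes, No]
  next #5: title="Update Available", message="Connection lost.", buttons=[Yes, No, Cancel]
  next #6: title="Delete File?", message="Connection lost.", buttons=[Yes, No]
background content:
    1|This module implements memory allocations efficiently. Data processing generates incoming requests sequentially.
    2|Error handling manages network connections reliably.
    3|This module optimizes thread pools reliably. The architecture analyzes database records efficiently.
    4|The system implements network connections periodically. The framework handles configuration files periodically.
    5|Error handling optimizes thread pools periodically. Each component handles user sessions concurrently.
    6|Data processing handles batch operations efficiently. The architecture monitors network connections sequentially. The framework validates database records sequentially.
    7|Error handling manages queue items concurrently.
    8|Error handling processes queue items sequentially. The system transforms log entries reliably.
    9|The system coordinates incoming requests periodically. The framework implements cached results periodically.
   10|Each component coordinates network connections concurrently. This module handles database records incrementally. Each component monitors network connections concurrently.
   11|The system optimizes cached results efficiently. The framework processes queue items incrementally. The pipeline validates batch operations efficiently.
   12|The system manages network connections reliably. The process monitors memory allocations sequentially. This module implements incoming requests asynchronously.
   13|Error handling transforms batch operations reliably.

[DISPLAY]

This module implements memory allocations efficien
Error handling manages network connections reliabl
This module optimizes thread pools reliably. The a
The system implements network connections periodic
Error handling optimizes thread pools periodically
Data processing handles batch operations efficient
Error handling manages queue items concurrently.  
Error han┌──────────────────────────────┐entially.
The syste│           Warning            │periodica
Each comp│    This cannot be undone.    │tions con
The syste│ [Save]  Don't Save   Cancel  │iently. T
The syste└──────────────────────────────┘liably. T
Error handling transforms batch operations reliabl
                                                  
                                                  
                                                  
                                                  
                                                  
                                                  
                                                  


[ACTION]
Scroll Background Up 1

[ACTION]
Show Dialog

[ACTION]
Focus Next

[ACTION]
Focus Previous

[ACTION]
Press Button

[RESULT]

This module implements memory allocations efficien
Error handling manages network connections reliabl
This module optimizes thread pools reliably. The a
The system implements network connections periodic
Error handling optimizes thread pools periodically
Data processing handles batch operations efficient
Error handling manages queue items concurrently.  
Error handling processes queue items sequentially.
The system coordinates incoming requests periodica
Each component coordinates network connections con
The system optimizes cached results efficiently. T
The system manages network connections reliably. T
Error handling transforms batch operations reliabl
                                                  
                                                  
                                                  
                                                  
                                                  
                                                  
                                                  


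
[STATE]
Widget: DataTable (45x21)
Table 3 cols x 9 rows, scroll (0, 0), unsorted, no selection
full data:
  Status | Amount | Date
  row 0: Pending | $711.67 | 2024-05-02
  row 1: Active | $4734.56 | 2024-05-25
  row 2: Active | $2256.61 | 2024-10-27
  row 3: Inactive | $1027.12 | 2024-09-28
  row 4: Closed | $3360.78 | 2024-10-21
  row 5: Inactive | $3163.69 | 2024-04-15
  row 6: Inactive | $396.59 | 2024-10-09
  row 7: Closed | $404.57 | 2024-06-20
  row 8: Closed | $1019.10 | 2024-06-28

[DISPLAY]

Status  │Amount  │Date                       
────────┼────────┼──────────                 
Pending │$711.67 │2024-05-02                 
Active  │$4734.56│2024-05-25                 
Active  │$2256.61│2024-10-27                 
Inactive│$1027.12│2024-09-28                 
Closed  │$3360.78│2024-10-21                 
Inactive│$3163.69│2024-04-15                 
Inactive│$396.59 │2024-10-09                 
Closed  │$404.57 │2024-06-20                 
Closed  │$1019.10│2024-06-28                 
                                             
                                             
                                             
                                             
                                             
                                             
                                             
                                             
                                             
                                             


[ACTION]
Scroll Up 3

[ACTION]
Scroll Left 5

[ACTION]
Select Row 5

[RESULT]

Status  │Amount  │Date                       
────────┼────────┼──────────                 
Pending │$711.67 │2024-05-02                 
Active  │$4734.56│2024-05-25                 
Active  │$2256.61│2024-10-27                 
Inactive│$1027.12│2024-09-28                 
Closed  │$3360.78│2024-10-21                 
>nactive│$3163.69│2024-04-15                 
Inactive│$396.59 │2024-10-09                 
Closed  │$404.57 │2024-06-20                 
Closed  │$1019.10│2024-06-28                 
                                             
                                             
                                             
                                             
                                             
                                             
                                             
                                             
                                             
                                             


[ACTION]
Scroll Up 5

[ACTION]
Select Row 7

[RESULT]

Status  │Amount  │Date                       
────────┼────────┼──────────                 
Pending │$711.67 │2024-05-02                 
Active  │$4734.56│2024-05-25                 
Active  │$2256.61│2024-10-27                 
Inactive│$1027.12│2024-09-28                 
Closed  │$3360.78│2024-10-21                 
Inactive│$3163.69│2024-04-15                 
Inactive│$396.59 │2024-10-09                 
>losed  │$404.57 │2024-06-20                 
Closed  │$1019.10│2024-06-28                 
                                             
                                             
                                             
                                             
                                             
                                             
                                             
                                             
                                             
                                             
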